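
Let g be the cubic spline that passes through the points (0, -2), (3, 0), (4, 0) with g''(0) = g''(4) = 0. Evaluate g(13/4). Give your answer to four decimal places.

Let M_i = g''(x_i). Step sizes h_i = 3, 1; slopes of the chords Δ_i = (y_(i+1) - y_i)/h_i = 2/3, 0.
  3·M_0 + 8·M_1 + 1·M_2 = 6(Δ_1 - Δ_0) = -4
Natural end conditions: M_0 = M_2 = 0.
Forward elimination and back-substitution give M_0 = 0, M_1 = -1/2, M_2 = 0.
On [3, 4], g(t) = 0 + 1/6·(t - 3) - 1/4·(t - 3)² + 1/12·(t - 3)³.
With (t - 3) = 1/4: g(13/4) = 7/256.

0.0273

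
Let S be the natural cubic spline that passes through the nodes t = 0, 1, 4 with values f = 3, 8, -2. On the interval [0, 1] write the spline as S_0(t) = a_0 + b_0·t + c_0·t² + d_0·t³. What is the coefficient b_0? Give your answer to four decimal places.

6.0417

Put m_i = S'' at the i-th knot. Here h = (1, 3) and Δ = (5, -10/3), so the interior equations h_(i-1)·m_(i-1) + 2(h_(i-1)+h_i)·m_i + h_i·m_(i+1) = 6(Δ_i − Δ_(i-1)) read
  1·m_0 + 8·m_1 + 3·m_2 = 6(Δ_1 - Δ_0) = -50
Natural end conditions: m_0 = m_2 = 0.
Solving the tridiagonal system: m_0 = 0, m_1 = -25/4, m_2 = 0.
On [0, 1], with S_0(t) = a_0 + b_0·t + c_0·t² + d_0·t³: c_0 = m_0/2 = 0, d_0 = (m_1 - m_0)/(6h_0) = -25/24, b_0 = Δ_0 - h_0(2m_0 + m_1)/6 = 145/24.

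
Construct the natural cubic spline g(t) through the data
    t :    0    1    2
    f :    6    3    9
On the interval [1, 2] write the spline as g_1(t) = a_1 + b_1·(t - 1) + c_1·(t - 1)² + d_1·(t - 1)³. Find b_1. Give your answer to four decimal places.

1.5000

Write σ_i for g''(x_i). With h_i = 1, 1 and divided differences Δ_i = -3, 6, the continuity of g' gives the tridiagonal system
  1·σ_0 + 4·σ_1 + 1·σ_2 = 6(Δ_1 - Δ_0) = 54
Natural end conditions: σ_0 = σ_2 = 0.
Hence σ_0 = 0, σ_1 = 27/2, σ_2 = 0.
On [1, 2], with g_1(t) = a_1 + b_1·(t - 1) + c_1·(t - 1)² + d_1·(t - 1)³: c_1 = σ_1/2 = 27/4, d_1 = (σ_2 - σ_1)/(6h_1) = -9/4, b_1 = Δ_1 - h_1(2σ_1 + σ_2)/6 = 3/2.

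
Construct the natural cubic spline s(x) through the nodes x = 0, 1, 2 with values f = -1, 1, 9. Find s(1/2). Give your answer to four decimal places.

-0.5625

Let M_i = s''(x_i). Step sizes h_i = 1, 1; slopes of the chords Δ_i = (y_(i+1) - y_i)/h_i = 2, 8.
  1·M_0 + 4·M_1 + 1·M_2 = 6(Δ_1 - Δ_0) = 36
Natural end conditions: M_0 = M_2 = 0.
Forward elimination and back-substitution give M_0 = 0, M_1 = 9, M_2 = 0.
On [0, 1], s(x) = -1 + 1/2·x + 0·x² + 3/2·x³.
With x = 1/2: s(1/2) = -9/16.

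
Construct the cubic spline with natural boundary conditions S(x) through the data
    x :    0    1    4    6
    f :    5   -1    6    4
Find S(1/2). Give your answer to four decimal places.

1.5070

Write m_i for S''(x_i). With h_i = 1, 3, 2 and divided differences Δ_i = -6, 7/3, -1, the continuity of S' gives the tridiagonal system
  1·m_0 + 8·m_1 + 3·m_2 = 6(Δ_1 - Δ_0) = 50
  3·m_1 + 10·m_2 + 2·m_3 = 6(Δ_2 - Δ_1) = -20
Natural end conditions: m_0 = m_3 = 0.
Hence m_0 = 0, m_1 = 560/71, m_2 = -310/71, m_3 = 0.
On [0, 1], S(x) = 5 - 1558/213·x + 0·x² + 280/213·x³.
With x = 1/2: S(1/2) = 107/71.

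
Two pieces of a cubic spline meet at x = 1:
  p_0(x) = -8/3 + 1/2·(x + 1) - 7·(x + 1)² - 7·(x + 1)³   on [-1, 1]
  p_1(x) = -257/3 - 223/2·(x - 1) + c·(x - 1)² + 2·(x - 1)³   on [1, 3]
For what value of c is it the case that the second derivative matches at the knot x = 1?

p_0''(x) = -14 - 42·(x + 1), so p_0''(1) = -98. On the right, p_1''(1) = 2c, so c = -49.

-49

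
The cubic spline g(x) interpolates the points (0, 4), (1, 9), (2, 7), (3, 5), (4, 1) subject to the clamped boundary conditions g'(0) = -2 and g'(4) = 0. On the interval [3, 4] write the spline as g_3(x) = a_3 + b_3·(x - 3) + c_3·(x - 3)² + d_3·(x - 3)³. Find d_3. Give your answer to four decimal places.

4.2321

Let M_i = g''(x_i). Step sizes h_i = 1, 1, 1, 1; slopes of the chords Δ_i = (y_(i+1) - y_i)/h_i = 5, -2, -2, -4.
  1·M_0 + 4·M_1 + 1·M_2 = 6(Δ_1 - Δ_0) = -42
  1·M_1 + 4·M_2 + 1·M_3 = 6(Δ_2 - Δ_1) = 0
  1·M_2 + 4·M_3 + 1·M_4 = 6(Δ_3 - Δ_2) = -12
Clamped end conditions give two more equations: 2h_0·M_0 + h_0·M_1 = 6(Δ_0 - g'(0)) = 42 and h_3·M_3 + 2h_3·M_4 = 6(g'(4) - Δ_3) = 24.
Solving: M_0 = 869/28, M_1 = -281/14, M_2 = 29/4, M_3 = -125/14, M_4 = 461/28.
On [3, 4], with g_3(x) = a_3 + b_3·(x - 3) + c_3·(x - 3)² + d_3·(x - 3)³: c_3 = M_3/2 = -125/28, d_3 = (M_4 - M_3)/(6h_3) = 237/56, b_3 = Δ_3 - h_3(2M_3 + M_4)/6 = -211/56.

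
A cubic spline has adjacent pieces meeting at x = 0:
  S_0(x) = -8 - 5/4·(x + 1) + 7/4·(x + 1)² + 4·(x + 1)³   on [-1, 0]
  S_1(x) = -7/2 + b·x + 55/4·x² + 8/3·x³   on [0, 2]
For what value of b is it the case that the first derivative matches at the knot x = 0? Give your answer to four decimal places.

S_0'(x) = -5/4 + 7/2·(x + 1) + 12·(x + 1)², so S_0'(0) = 57/4. On the right, S_1'(0) = b, so b = 57/4.

14.2500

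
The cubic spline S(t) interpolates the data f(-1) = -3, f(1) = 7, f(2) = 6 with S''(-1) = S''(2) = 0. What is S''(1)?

-6

With σ_i denoting the second derivative at x_i, h_i = 2, 1, and Δ_i = (y_(i+1) − y_i)/h_i = 5, -1:
  2·σ_0 + 6·σ_1 + 1·σ_2 = 6(Δ_1 - Δ_0) = -36
Natural end conditions: σ_0 = σ_2 = 0.
Forward elimination and back-substitution give σ_0 = 0, σ_1 = -6, σ_2 = 0.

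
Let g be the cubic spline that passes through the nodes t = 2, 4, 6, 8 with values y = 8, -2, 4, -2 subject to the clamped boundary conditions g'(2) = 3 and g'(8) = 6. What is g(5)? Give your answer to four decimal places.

0.7500

Put m_i = g'' at the i-th knot. Here h = (2, 2, 2) and Δ = (-5, 3, -3), so the interior equations h_(i-1)·m_(i-1) + 2(h_(i-1)+h_i)·m_i + h_i·m_(i+1) = 6(Δ_i − Δ_(i-1)) read
  2·m_0 + 8·m_1 + 2·m_2 = 6(Δ_1 - Δ_0) = 48
  2·m_1 + 8·m_2 + 2·m_3 = 6(Δ_2 - Δ_1) = -36
Clamped end conditions give two more equations: 2h_0·m_0 + h_0·m_1 = 6(Δ_0 - g'(2)) = -48 and h_2·m_2 + 2h_2·m_3 = 6(g'(8) - Δ_2) = 54.
Solving the tridiagonal system: m_0 = -19, m_1 = 14, m_2 = -13, m_3 = 20.
On [4, 6], g(t) = -2 - 2·(t - 4) + 7·(t - 4)² - 9/4·(t - 4)³.
With (t - 4) = 1: g(5) = 3/4.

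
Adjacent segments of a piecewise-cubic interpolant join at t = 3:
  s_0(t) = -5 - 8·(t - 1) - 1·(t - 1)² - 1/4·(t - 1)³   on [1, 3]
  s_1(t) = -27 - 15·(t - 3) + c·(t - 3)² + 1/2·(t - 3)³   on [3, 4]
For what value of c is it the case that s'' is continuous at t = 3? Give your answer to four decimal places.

-2.5000

s_0''(t) = -2 - 3/2·(t - 1), so s_0''(3) = -5. On the right, s_1''(3) = 2c, so c = -5/2.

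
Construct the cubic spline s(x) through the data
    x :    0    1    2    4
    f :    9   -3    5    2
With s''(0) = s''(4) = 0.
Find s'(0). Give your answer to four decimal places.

-17.6304

Let m_i = s''(x_i). Step sizes h_i = 1, 1, 2; slopes of the chords Δ_i = (y_(i+1) - y_i)/h_i = -12, 8, -3/2.
  1·m_0 + 4·m_1 + 1·m_2 = 6(Δ_1 - Δ_0) = 120
  1·m_1 + 6·m_2 + 2·m_3 = 6(Δ_2 - Δ_1) = -57
Natural end conditions: m_0 = m_3 = 0.
Solving the tridiagonal system: m_0 = 0, m_1 = 777/23, m_2 = -348/23, m_3 = 0.
On [0, 1], s'(x) = b_0 + 2c_0·x + 3d_0·x² with b_0 = Δ_0 - h_0(2m_0 + m_1)/6 = -811/46, c_0 = m_0/2 = 0, d_0 = (m_1 - m_0)/(6h_0) = 259/46. So s'(0) = -811/46.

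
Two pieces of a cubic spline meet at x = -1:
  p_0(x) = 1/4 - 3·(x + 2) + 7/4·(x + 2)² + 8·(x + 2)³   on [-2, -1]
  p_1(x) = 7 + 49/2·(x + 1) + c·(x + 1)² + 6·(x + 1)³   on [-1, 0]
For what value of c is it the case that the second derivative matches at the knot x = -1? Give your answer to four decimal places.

p_0''(x) = 7/2 + 48·(x + 2), so p_0''(-1) = 103/2. On the right, p_1''(-1) = 2c, so c = 103/4.

25.7500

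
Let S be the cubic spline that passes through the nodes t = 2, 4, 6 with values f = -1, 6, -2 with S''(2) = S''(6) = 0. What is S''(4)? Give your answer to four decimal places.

-5.6250

Write M_i for S''(x_i). With h_i = 2, 2 and divided differences Δ_i = 7/2, -4, the continuity of S' gives the tridiagonal system
  2·M_0 + 8·M_1 + 2·M_2 = 6(Δ_1 - Δ_0) = -45
Natural end conditions: M_0 = M_2 = 0.
Forward elimination and back-substitution give M_0 = 0, M_1 = -45/8, M_2 = 0.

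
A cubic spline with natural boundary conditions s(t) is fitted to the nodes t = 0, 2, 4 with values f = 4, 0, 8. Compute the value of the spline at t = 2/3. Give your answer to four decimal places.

Put M_i = s'' at the i-th knot. Here h = (2, 2) and Δ = (-2, 4), so the interior equations h_(i-1)·M_(i-1) + 2(h_(i-1)+h_i)·M_i + h_i·M_(i+1) = 6(Δ_i − Δ_(i-1)) read
  2·M_0 + 8·M_1 + 2·M_2 = 6(Δ_1 - Δ_0) = 36
Natural end conditions: M_0 = M_2 = 0.
Forward elimination and back-substitution give M_0 = 0, M_1 = 9/2, M_2 = 0.
On [0, 2], s(t) = 4 - 7/2·t + 0·t² + 3/8·t³.
With t = 2/3: s(2/3) = 16/9.

1.7778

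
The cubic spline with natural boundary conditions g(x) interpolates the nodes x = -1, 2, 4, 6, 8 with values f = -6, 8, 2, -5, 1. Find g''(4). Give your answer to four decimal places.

Put m_i = g'' at the i-th knot. Here h = (3, 2, 2, 2) and Δ = (14/3, -3, -7/2, 3), so the interior equations h_(i-1)·m_(i-1) + 2(h_(i-1)+h_i)·m_i + h_i·m_(i+1) = 6(Δ_i − Δ_(i-1)) read
  3·m_0 + 10·m_1 + 2·m_2 = 6(Δ_1 - Δ_0) = -46
  2·m_1 + 8·m_2 + 2·m_3 = 6(Δ_2 - Δ_1) = -3
  2·m_2 + 8·m_3 + 2·m_4 = 6(Δ_3 - Δ_2) = 39
Natural end conditions: m_0 = m_4 = 0.
Solving the tridiagonal system: m_0 = 0, m_1 = -9/2, m_2 = -1/2, m_3 = 5, m_4 = 0.

-0.5000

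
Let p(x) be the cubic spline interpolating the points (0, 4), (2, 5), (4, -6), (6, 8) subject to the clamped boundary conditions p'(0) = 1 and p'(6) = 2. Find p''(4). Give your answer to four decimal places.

15.5333

Write M_i for p''(x_i). With h_i = 2, 2, 2 and divided differences Δ_i = 1/2, -11/2, 7, the continuity of p' gives the tridiagonal system
  2·M_0 + 8·M_1 + 2·M_2 = 6(Δ_1 - Δ_0) = -36
  2·M_1 + 8·M_2 + 2·M_3 = 6(Δ_2 - Δ_1) = 75
Clamped end conditions give two more equations: 2h_0·M_0 + h_0·M_1 = 6(Δ_0 - p'(0)) = -3 and h_2·M_2 + 2h_2·M_3 = 6(p'(6) - Δ_2) = -30.
Hence M_0 = 59/15, M_1 = -281/30, M_2 = 233/15, M_3 = -229/15.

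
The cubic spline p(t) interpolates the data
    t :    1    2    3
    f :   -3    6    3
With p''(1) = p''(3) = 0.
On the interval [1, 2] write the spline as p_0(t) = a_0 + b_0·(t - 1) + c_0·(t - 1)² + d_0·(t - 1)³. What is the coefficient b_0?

12

Write M_i for p''(x_i). With h_i = 1, 1 and divided differences Δ_i = 9, -3, the continuity of p' gives the tridiagonal system
  1·M_0 + 4·M_1 + 1·M_2 = 6(Δ_1 - Δ_0) = -72
Natural end conditions: M_0 = M_2 = 0.
Solving: M_0 = 0, M_1 = -18, M_2 = 0.
On [1, 2], with p_0(t) = a_0 + b_0·(t - 1) + c_0·(t - 1)² + d_0·(t - 1)³: c_0 = M_0/2 = 0, d_0 = (M_1 - M_0)/(6h_0) = -3, b_0 = Δ_0 - h_0(2M_0 + M_1)/6 = 12.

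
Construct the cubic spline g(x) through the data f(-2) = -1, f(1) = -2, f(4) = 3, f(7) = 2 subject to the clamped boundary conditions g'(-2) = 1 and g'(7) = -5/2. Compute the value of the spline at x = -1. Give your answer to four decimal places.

Let m_i = g''(x_i). Step sizes h_i = 3, 3, 3; slopes of the chords Δ_i = (y_(i+1) - y_i)/h_i = -1/3, 5/3, -1/3.
  3·m_0 + 12·m_1 + 3·m_2 = 6(Δ_1 - Δ_0) = 12
  3·m_1 + 12·m_2 + 3·m_3 = 6(Δ_2 - Δ_1) = -12
Clamped end conditions give two more equations: 2h_0·m_0 + h_0·m_1 = 6(Δ_0 - g'(-2)) = -8 and h_2·m_2 + 2h_2·m_3 = 6(g'(7) - Δ_2) = -13.
Solving: m_0 = -101/45, m_1 = 82/45, m_2 = -47/45, m_3 = -74/45.
On [-2, 1], g(x) = -1 + 1·(x + 2) - 101/90·(x + 2)² + 61/270·(x + 2)³.
With (x + 2) = 1: g(-1) = -121/135.

-0.8963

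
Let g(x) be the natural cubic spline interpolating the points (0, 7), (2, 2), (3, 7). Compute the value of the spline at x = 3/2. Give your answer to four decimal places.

1.6094

With M_i denoting the second derivative at x_i, h_i = 2, 1, and Δ_i = (y_(i+1) − y_i)/h_i = -5/2, 5:
  2·M_0 + 6·M_1 + 1·M_2 = 6(Δ_1 - Δ_0) = 45
Natural end conditions: M_0 = M_2 = 0.
Solving: M_0 = 0, M_1 = 15/2, M_2 = 0.
On [0, 2], g(x) = 7 - 5·x + 0·x² + 5/8·x³.
With x = 3/2: g(3/2) = 103/64.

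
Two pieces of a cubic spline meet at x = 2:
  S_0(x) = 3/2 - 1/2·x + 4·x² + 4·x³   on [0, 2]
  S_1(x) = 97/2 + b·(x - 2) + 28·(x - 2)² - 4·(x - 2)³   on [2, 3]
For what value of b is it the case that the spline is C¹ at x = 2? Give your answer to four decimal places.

S_0'(x) = -1/2 + 8·x + 12·x², so S_0'(2) = 127/2. On the right, S_1'(2) = b, so b = 127/2.

63.5000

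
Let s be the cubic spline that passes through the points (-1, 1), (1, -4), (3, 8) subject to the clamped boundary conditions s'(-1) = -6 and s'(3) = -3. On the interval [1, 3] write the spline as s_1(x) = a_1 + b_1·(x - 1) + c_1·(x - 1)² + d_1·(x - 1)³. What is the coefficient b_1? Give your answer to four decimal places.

Let σ_i = s''(x_i). Step sizes h_i = 2, 2; slopes of the chords Δ_i = (y_(i+1) - y_i)/h_i = -5/2, 6.
  2·σ_0 + 8·σ_1 + 2·σ_2 = 6(Δ_1 - Δ_0) = 51
Clamped end conditions give two more equations: 2h_0·σ_0 + h_0·σ_1 = 6(Δ_0 - s'(-1)) = 21 and h_1·σ_1 + 2h_1·σ_2 = 6(s'(3) - Δ_1) = -54.
Forward elimination and back-substitution give σ_0 = -3/8, σ_1 = 45/4, σ_2 = -153/8.
On [1, 3], with s_1(x) = a_1 + b_1·(x - 1) + c_1·(x - 1)² + d_1·(x - 1)³: c_1 = σ_1/2 = 45/8, d_1 = (σ_2 - σ_1)/(6h_1) = -81/32, b_1 = Δ_1 - h_1(2σ_1 + σ_2)/6 = 39/8.

4.8750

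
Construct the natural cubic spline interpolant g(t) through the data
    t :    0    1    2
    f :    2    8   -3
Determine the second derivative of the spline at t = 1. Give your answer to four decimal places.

-25.5000

Write M_i for g''(x_i). With h_i = 1, 1 and divided differences Δ_i = 6, -11, the continuity of g' gives the tridiagonal system
  1·M_0 + 4·M_1 + 1·M_2 = 6(Δ_1 - Δ_0) = -102
Natural end conditions: M_0 = M_2 = 0.
Solving the tridiagonal system: M_0 = 0, M_1 = -51/2, M_2 = 0.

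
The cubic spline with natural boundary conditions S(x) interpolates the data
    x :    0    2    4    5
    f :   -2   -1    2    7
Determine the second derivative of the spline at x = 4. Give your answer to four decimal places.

3.5455

Put M_i = S'' at the i-th knot. Here h = (2, 2, 1) and Δ = (1/2, 3/2, 5), so the interior equations h_(i-1)·M_(i-1) + 2(h_(i-1)+h_i)·M_i + h_i·M_(i+1) = 6(Δ_i − Δ_(i-1)) read
  2·M_0 + 8·M_1 + 2·M_2 = 6(Δ_1 - Δ_0) = 6
  2·M_1 + 6·M_2 + 1·M_3 = 6(Δ_2 - Δ_1) = 21
Natural end conditions: M_0 = M_3 = 0.
Hence M_0 = 0, M_1 = -3/22, M_2 = 39/11, M_3 = 0.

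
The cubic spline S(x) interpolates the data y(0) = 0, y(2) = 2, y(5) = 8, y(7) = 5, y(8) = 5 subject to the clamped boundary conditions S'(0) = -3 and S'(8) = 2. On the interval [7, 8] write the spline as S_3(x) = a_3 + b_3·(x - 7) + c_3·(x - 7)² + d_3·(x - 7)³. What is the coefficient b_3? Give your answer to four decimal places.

-1.3571

Write M_i for S''(x_i). With h_i = 2, 3, 2, 1 and divided differences Δ_i = 1, 2, -3/2, 0, the continuity of S' gives the tridiagonal system
  2·M_0 + 10·M_1 + 3·M_2 = 6(Δ_1 - Δ_0) = 6
  3·M_1 + 10·M_2 + 2·M_3 = 6(Δ_2 - Δ_1) = -21
  2·M_2 + 6·M_3 + 1·M_4 = 6(Δ_3 - Δ_2) = 9
Clamped end conditions give two more equations: 2h_0·M_0 + h_0·M_1 = 6(Δ_0 - S'(0)) = 24 and h_3·M_3 + 2h_3·M_4 = 6(S'(8) - Δ_3) = 12.
Solving: M_0 = 83/14, M_1 = 1/7, M_2 = -17/7, M_3 = 10/7, M_4 = 37/7.
On [7, 8], with S_3(x) = a_3 + b_3·(x - 7) + c_3·(x - 7)² + d_3·(x - 7)³: c_3 = M_3/2 = 5/7, d_3 = (M_4 - M_3)/(6h_3) = 9/14, b_3 = Δ_3 - h_3(2M_3 + M_4)/6 = -19/14.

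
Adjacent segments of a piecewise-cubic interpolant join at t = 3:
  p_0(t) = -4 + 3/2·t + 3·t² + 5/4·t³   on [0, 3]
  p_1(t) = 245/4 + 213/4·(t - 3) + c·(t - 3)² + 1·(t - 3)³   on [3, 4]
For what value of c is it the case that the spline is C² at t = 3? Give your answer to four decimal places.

14.2500

p_0''(t) = 6 + 15/2·t, so p_0''(3) = 57/2. On the right, p_1''(3) = 2c, so c = 57/4.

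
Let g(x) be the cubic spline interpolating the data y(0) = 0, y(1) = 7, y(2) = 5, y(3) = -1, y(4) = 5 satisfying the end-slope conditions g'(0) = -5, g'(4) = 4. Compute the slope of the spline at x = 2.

-8

With σ_i denoting the second derivative at x_i, h_i = 1, 1, 1, 1, and Δ_i = (y_(i+1) − y_i)/h_i = 7, -2, -6, 6:
  1·σ_0 + 4·σ_1 + 1·σ_2 = 6(Δ_1 - Δ_0) = -54
  1·σ_1 + 4·σ_2 + 1·σ_3 = 6(Δ_2 - Δ_1) = -24
  1·σ_2 + 4·σ_3 + 1·σ_4 = 6(Δ_3 - Δ_2) = 72
Clamped end conditions give two more equations: 2h_0·σ_0 + h_0·σ_1 = 6(Δ_0 - g'(0)) = 72 and h_3·σ_3 + 2h_3·σ_4 = 6(g'(4) - Δ_3) = -12.
Solving the tridiagonal system: σ_0 = 48, σ_1 = -24, σ_2 = -6, σ_3 = 24, σ_4 = -18.
On [2, 3], g'(x) = b_2 + 2c_2·(x - 2) + 3d_2·(x - 2)² with b_2 = Δ_2 - h_2(2σ_2 + σ_3)/6 = -8, c_2 = σ_2/2 = -3, d_2 = (σ_3 - σ_2)/(6h_2) = 5. So g'(2) = -8.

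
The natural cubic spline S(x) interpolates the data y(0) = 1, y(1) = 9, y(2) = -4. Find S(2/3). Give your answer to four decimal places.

Write M_i for S''(x_i). With h_i = 1, 1 and divided differences Δ_i = 8, -13, the continuity of S' gives the tridiagonal system
  1·M_0 + 4·M_1 + 1·M_2 = 6(Δ_1 - Δ_0) = -126
Natural end conditions: M_0 = M_2 = 0.
Hence M_0 = 0, M_1 = -63/2, M_2 = 0.
On [0, 1], S(x) = 1 + 53/4·x + 0·x² - 21/4·x³.
With x = 2/3: S(2/3) = 149/18.

8.2778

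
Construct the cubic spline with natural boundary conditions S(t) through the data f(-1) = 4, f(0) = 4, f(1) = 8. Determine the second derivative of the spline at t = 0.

Write σ_i for S''(x_i). With h_i = 1, 1 and divided differences Δ_i = 0, 4, the continuity of S' gives the tridiagonal system
  1·σ_0 + 4·σ_1 + 1·σ_2 = 6(Δ_1 - Δ_0) = 24
Natural end conditions: σ_0 = σ_2 = 0.
Solving the tridiagonal system: σ_0 = 0, σ_1 = 6, σ_2 = 0.

6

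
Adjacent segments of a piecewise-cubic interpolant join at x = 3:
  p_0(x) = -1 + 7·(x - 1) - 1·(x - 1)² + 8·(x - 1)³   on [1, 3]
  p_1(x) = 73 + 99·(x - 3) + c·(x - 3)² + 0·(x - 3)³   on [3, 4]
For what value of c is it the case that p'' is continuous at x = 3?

47

p_0''(x) = -2 + 48·(x - 1), so p_0''(3) = 94. On the right, p_1''(3) = 2c, so c = 47.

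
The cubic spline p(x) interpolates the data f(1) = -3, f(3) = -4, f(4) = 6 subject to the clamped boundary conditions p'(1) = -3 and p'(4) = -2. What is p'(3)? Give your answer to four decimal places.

With m_i denoting the second derivative at x_i, h_i = 2, 1, and Δ_i = (y_(i+1) − y_i)/h_i = -1/2, 10:
  2·m_0 + 6·m_1 + 1·m_2 = 6(Δ_1 - Δ_0) = 63
Clamped end conditions give two more equations: 2h_0·m_0 + h_0·m_1 = 6(Δ_0 - p'(1)) = 15 and h_1·m_1 + 2h_1·m_2 = 6(p'(4) - Δ_1) = -72.
Solving the tridiagonal system: m_0 = -77/12, m_1 = 61/3, m_2 = -277/6.
On [3, 4], p'(x) = b_1 + 2c_1·(x - 3) + 3d_1·(x - 3)² with b_1 = Δ_1 - h_1(2m_1 + m_2)/6 = 131/12, c_1 = m_1/2 = 61/6, d_1 = (m_2 - m_1)/(6h_1) = -133/12. So p'(3) = 131/12.

10.9167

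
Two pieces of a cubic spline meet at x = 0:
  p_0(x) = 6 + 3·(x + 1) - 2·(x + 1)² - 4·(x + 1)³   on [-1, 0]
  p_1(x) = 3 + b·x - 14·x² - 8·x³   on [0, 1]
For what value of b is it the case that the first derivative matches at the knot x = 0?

p_0'(x) = 3 - 4·(x + 1) - 12·(x + 1)², so p_0'(0) = -13. On the right, p_1'(0) = b, so b = -13.

-13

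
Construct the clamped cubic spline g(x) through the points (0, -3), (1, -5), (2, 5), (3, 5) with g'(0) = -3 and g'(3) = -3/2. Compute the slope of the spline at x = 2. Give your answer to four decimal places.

With M_i denoting the second derivative at x_i, h_i = 1, 1, 1, and Δ_i = (y_(i+1) − y_i)/h_i = -2, 10, 0:
  1·M_0 + 4·M_1 + 1·M_2 = 6(Δ_1 - Δ_0) = 72
  1·M_1 + 4·M_2 + 1·M_3 = 6(Δ_2 - Δ_1) = -60
Clamped end conditions give two more equations: 2h_0·M_0 + h_0·M_1 = 6(Δ_0 - g'(0)) = 6 and h_2·M_2 + 2h_2·M_3 = 6(g'(3) - Δ_2) = -9.
Forward elimination and back-substitution give M_0 = -51/5, M_1 = 132/5, M_2 = -117/5, M_3 = 36/5.
On [2, 3], g'(x) = b_2 + 2c_2·(x - 2) + 3d_2·(x - 2)² with b_2 = Δ_2 - h_2(2M_2 + M_3)/6 = 33/5, c_2 = M_2/2 = -117/10, d_2 = (M_3 - M_2)/(6h_2) = 51/10. So g'(2) = 33/5.

6.6000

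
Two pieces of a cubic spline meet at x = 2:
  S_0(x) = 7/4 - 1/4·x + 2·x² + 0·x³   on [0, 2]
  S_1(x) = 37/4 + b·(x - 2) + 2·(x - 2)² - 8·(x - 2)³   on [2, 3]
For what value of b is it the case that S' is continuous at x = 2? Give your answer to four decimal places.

S_0'(x) = -1/4 + 4·x + 0·x², so S_0'(2) = 31/4. On the right, S_1'(2) = b, so b = 31/4.

7.7500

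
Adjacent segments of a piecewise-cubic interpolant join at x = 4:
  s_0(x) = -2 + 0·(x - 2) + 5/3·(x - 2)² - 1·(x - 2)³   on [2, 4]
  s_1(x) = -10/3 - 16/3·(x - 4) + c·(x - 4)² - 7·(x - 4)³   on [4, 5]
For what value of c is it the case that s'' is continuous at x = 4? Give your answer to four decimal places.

s_0''(x) = 10/3 - 6·(x - 2), so s_0''(4) = -26/3. On the right, s_1''(4) = 2c, so c = -13/3.

-4.3333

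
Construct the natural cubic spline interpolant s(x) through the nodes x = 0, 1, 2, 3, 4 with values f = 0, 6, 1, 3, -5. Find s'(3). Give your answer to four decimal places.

-1.2500

With σ_i denoting the second derivative at x_i, h_i = 1, 1, 1, 1, and Δ_i = (y_(i+1) − y_i)/h_i = 6, -5, 2, -8:
  1·σ_0 + 4·σ_1 + 1·σ_2 = 6(Δ_1 - Δ_0) = -66
  1·σ_1 + 4·σ_2 + 1·σ_3 = 6(Δ_2 - Δ_1) = 42
  1·σ_2 + 4·σ_3 + 1·σ_4 = 6(Δ_3 - Δ_2) = -60
Natural end conditions: σ_0 = σ_4 = 0.
Forward elimination and back-substitution give σ_0 = 0, σ_1 = -87/4, σ_2 = 21, σ_3 = -81/4, σ_4 = 0.
On [3, 4], s'(x) = b_3 + 2c_3·(x - 3) + 3d_3·(x - 3)² with b_3 = Δ_3 - h_3(2σ_3 + σ_4)/6 = -5/4, c_3 = σ_3/2 = -81/8, d_3 = (σ_4 - σ_3)/(6h_3) = 27/8. So s'(3) = -5/4.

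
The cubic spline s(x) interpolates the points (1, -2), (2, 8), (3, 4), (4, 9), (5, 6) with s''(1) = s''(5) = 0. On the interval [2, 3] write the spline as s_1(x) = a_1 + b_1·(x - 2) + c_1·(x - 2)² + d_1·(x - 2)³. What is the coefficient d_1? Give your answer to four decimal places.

8.6786

With σ_i denoting the second derivative at x_i, h_i = 1, 1, 1, 1, and Δ_i = (y_(i+1) − y_i)/h_i = 10, -4, 5, -3:
  1·σ_0 + 4·σ_1 + 1·σ_2 = 6(Δ_1 - Δ_0) = -84
  1·σ_1 + 4·σ_2 + 1·σ_3 = 6(Δ_2 - Δ_1) = 54
  1·σ_2 + 4·σ_3 + 1·σ_4 = 6(Δ_3 - Δ_2) = -48
Natural end conditions: σ_0 = σ_4 = 0.
Solving the tridiagonal system: σ_0 = 0, σ_1 = -381/14, σ_2 = 174/7, σ_3 = -255/14, σ_4 = 0.
On [2, 3], with s_1(x) = a_1 + b_1·(x - 2) + c_1·(x - 2)² + d_1·(x - 2)³: c_1 = σ_1/2 = -381/28, d_1 = (σ_2 - σ_1)/(6h_1) = 243/28, b_1 = Δ_1 - h_1(2σ_1 + σ_2)/6 = 13/14.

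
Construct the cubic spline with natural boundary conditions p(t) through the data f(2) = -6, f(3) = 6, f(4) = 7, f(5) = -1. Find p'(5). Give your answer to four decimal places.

Put σ_i = p'' at the i-th knot. Here h = (1, 1, 1) and Δ = (12, 1, -8), so the interior equations h_(i-1)·σ_(i-1) + 2(h_(i-1)+h_i)·σ_i + h_i·σ_(i+1) = 6(Δ_i − Δ_(i-1)) read
  1·σ_0 + 4·σ_1 + 1·σ_2 = 6(Δ_1 - Δ_0) = -66
  1·σ_1 + 4·σ_2 + 1·σ_3 = 6(Δ_2 - Δ_1) = -54
Natural end conditions: σ_0 = σ_3 = 0.
Forward elimination and back-substitution give σ_0 = 0, σ_1 = -14, σ_2 = -10, σ_3 = 0.
On [4, 5], p'(t) = b_2 + 2c_2·(t - 4) + 3d_2·(t - 4)² with b_2 = Δ_2 - h_2(2σ_2 + σ_3)/6 = -14/3, c_2 = σ_2/2 = -5, d_2 = (σ_3 - σ_2)/(6h_2) = 5/3. So p'(5) = -29/3.

-9.6667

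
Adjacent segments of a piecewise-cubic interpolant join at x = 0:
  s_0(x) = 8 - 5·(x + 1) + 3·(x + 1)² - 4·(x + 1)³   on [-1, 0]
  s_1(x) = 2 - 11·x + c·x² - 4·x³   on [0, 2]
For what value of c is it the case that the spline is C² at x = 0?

s_0''(x) = 6 - 24·(x + 1), so s_0''(0) = -18. On the right, s_1''(0) = 2c, so c = -9.

-9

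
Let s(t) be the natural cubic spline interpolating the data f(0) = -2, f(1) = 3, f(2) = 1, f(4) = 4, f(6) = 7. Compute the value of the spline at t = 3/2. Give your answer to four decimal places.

2.3750

With σ_i denoting the second derivative at x_i, h_i = 1, 1, 2, 2, and Δ_i = (y_(i+1) − y_i)/h_i = 5, -2, 3/2, 3/2:
  1·σ_0 + 4·σ_1 + 1·σ_2 = 6(Δ_1 - Δ_0) = -42
  1·σ_1 + 6·σ_2 + 2·σ_3 = 6(Δ_2 - Δ_1) = 21
  2·σ_2 + 8·σ_3 + 2·σ_4 = 6(Δ_3 - Δ_2) = 0
Natural end conditions: σ_0 = σ_4 = 0.
Solving the tridiagonal system: σ_0 = 0, σ_1 = -12, σ_2 = 6, σ_3 = -3/2, σ_4 = 0.
On [1, 2], s(t) = 3 + 1·(t - 1) - 6·(t - 1)² + 3·(t - 1)³.
With (t - 1) = 1/2: s(3/2) = 19/8.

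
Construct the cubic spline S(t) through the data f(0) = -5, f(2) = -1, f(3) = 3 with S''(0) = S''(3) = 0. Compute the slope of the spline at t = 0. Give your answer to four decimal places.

1.3333

Write σ_i for S''(x_i). With h_i = 2, 1 and divided differences Δ_i = 2, 4, the continuity of S' gives the tridiagonal system
  2·σ_0 + 6·σ_1 + 1·σ_2 = 6(Δ_1 - Δ_0) = 12
Natural end conditions: σ_0 = σ_2 = 0.
Hence σ_0 = 0, σ_1 = 2, σ_2 = 0.
On [0, 2], S'(t) = b_0 + 2c_0·t + 3d_0·t² with b_0 = Δ_0 - h_0(2σ_0 + σ_1)/6 = 4/3, c_0 = σ_0/2 = 0, d_0 = (σ_1 - σ_0)/(6h_0) = 1/6. So S'(0) = 4/3.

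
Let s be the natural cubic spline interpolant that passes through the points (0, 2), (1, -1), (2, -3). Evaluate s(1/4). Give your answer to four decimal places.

With M_i denoting the second derivative at x_i, h_i = 1, 1, and Δ_i = (y_(i+1) − y_i)/h_i = -3, -2:
  1·M_0 + 4·M_1 + 1·M_2 = 6(Δ_1 - Δ_0) = 6
Natural end conditions: M_0 = M_2 = 0.
Hence M_0 = 0, M_1 = 3/2, M_2 = 0.
On [0, 1], s(x) = 2 - 13/4·x + 0·x² + 1/4·x³.
With x = 1/4: s(1/4) = 305/256.

1.1914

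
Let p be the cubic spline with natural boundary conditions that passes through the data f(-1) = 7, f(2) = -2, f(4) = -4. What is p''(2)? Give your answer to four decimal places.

With σ_i denoting the second derivative at x_i, h_i = 3, 2, and Δ_i = (y_(i+1) − y_i)/h_i = -3, -1:
  3·σ_0 + 10·σ_1 + 2·σ_2 = 6(Δ_1 - Δ_0) = 12
Natural end conditions: σ_0 = σ_2 = 0.
Hence σ_0 = 0, σ_1 = 6/5, σ_2 = 0.

1.2000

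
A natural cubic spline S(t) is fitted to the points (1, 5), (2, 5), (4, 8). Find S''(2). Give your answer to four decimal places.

1.5000

With M_i denoting the second derivative at x_i, h_i = 1, 2, and Δ_i = (y_(i+1) − y_i)/h_i = 0, 3/2:
  1·M_0 + 6·M_1 + 2·M_2 = 6(Δ_1 - Δ_0) = 9
Natural end conditions: M_0 = M_2 = 0.
Solving the tridiagonal system: M_0 = 0, M_1 = 3/2, M_2 = 0.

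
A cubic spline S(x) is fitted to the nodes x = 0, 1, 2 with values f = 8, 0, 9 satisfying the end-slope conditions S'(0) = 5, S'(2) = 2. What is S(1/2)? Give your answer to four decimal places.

4.7500

Let σ_i = S''(x_i). Step sizes h_i = 1, 1; slopes of the chords Δ_i = (y_(i+1) - y_i)/h_i = -8, 9.
  1·σ_0 + 4·σ_1 + 1·σ_2 = 6(Δ_1 - Δ_0) = 102
Clamped end conditions give two more equations: 2h_0·σ_0 + h_0·σ_1 = 6(Δ_0 - S'(0)) = -78 and h_1·σ_1 + 2h_1·σ_2 = 6(S'(2) - Δ_1) = -42.
Solving the tridiagonal system: σ_0 = -66, σ_1 = 54, σ_2 = -48.
On [0, 1], S(x) = 8 + 5·x - 33·x² + 20·x³.
With x = 1/2: S(1/2) = 19/4.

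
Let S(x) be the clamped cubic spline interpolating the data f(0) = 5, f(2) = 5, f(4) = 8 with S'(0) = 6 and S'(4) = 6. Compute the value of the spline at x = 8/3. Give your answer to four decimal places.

4.3333

Let M_i = S''(x_i). Step sizes h_i = 2, 2; slopes of the chords Δ_i = (y_(i+1) - y_i)/h_i = 0, 3/2.
  2·M_0 + 8·M_1 + 2·M_2 = 6(Δ_1 - Δ_0) = 9
Clamped end conditions give two more equations: 2h_0·M_0 + h_0·M_1 = 6(Δ_0 - S'(0)) = -36 and h_1·M_1 + 2h_1·M_2 = 6(S'(4) - Δ_1) = 27.
Solving the tridiagonal system: M_0 = -81/8, M_1 = 9/4, M_2 = 45/8.
On [2, 4], S(x) = 5 - 15/8·(x - 2) + 9/8·(x - 2)² + 9/32·(x - 2)³.
With (x - 2) = 2/3: S(8/3) = 13/3.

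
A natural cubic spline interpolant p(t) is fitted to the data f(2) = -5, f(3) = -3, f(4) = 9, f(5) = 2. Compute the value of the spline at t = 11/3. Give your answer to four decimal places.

Write σ_i for p''(x_i). With h_i = 1, 1, 1 and divided differences Δ_i = 2, 12, -7, the continuity of p' gives the tridiagonal system
  1·σ_0 + 4·σ_1 + 1·σ_2 = 6(Δ_1 - Δ_0) = 60
  1·σ_1 + 4·σ_2 + 1·σ_3 = 6(Δ_2 - Δ_1) = -114
Natural end conditions: σ_0 = σ_3 = 0.
Hence σ_0 = 0, σ_1 = 118/5, σ_2 = -172/5, σ_3 = 0.
On [3, 4], p(t) = -3 + 148/15·(t - 3) + 59/5·(t - 3)² - 29/3·(t - 3)³.
With (t - 3) = 2/3: p(11/3) = 2413/405.

5.9580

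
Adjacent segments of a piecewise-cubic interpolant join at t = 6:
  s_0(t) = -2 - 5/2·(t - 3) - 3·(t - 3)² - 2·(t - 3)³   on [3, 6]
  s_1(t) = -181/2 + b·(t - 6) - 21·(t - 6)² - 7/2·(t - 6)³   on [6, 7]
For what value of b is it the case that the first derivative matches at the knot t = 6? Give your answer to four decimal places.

s_0'(t) = -5/2 - 6·(t - 3) - 6·(t - 3)², so s_0'(6) = -149/2. On the right, s_1'(6) = b, so b = -149/2.

-74.5000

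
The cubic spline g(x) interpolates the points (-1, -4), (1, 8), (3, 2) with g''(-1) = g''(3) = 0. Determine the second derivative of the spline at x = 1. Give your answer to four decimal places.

Put m_i = g'' at the i-th knot. Here h = (2, 2) and Δ = (6, -3), so the interior equations h_(i-1)·m_(i-1) + 2(h_(i-1)+h_i)·m_i + h_i·m_(i+1) = 6(Δ_i − Δ_(i-1)) read
  2·m_0 + 8·m_1 + 2·m_2 = 6(Δ_1 - Δ_0) = -54
Natural end conditions: m_0 = m_2 = 0.
Solving: m_0 = 0, m_1 = -27/4, m_2 = 0.

-6.7500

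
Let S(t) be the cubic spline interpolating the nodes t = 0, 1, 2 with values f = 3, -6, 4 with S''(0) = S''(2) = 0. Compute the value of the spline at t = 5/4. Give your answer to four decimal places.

Write m_i for S''(x_i). With h_i = 1, 1 and divided differences Δ_i = -9, 10, the continuity of S' gives the tridiagonal system
  1·m_0 + 4·m_1 + 1·m_2 = 6(Δ_1 - Δ_0) = 114
Natural end conditions: m_0 = m_2 = 0.
Solving: m_0 = 0, m_1 = 57/2, m_2 = 0.
On [1, 2], S(t) = -6 + 1/2·(t - 1) + 57/4·(t - 1)² - 19/4·(t - 1)³.
With (t - 1) = 1/4: S(5/4) = -1295/256.

-5.0586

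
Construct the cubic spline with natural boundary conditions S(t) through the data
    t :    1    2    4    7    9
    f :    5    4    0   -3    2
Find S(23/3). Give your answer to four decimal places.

Let M_i = S''(x_i). Step sizes h_i = 1, 2, 3, 2; slopes of the chords Δ_i = (y_(i+1) - y_i)/h_i = -1, -2, -1, 5/2.
  1·M_0 + 6·M_1 + 2·M_2 = 6(Δ_1 - Δ_0) = -6
  2·M_1 + 10·M_2 + 3·M_3 = 6(Δ_2 - Δ_1) = 6
  3·M_2 + 10·M_3 + 2·M_4 = 6(Δ_3 - Δ_2) = 21
Natural end conditions: M_0 = M_4 = 0.
Forward elimination and back-substitution give M_0 = 0, M_1 = -270/253, M_2 = 51/253, M_3 = 516/253, M_4 = 0.
On [7, 9], S(t) = -3 + 577/506·(t - 7) + 258/253·(t - 7)² - 43/253·(t - 7)³.
With (t - 7) = 2/3: S(23/3) = -12548/6831.

-1.8369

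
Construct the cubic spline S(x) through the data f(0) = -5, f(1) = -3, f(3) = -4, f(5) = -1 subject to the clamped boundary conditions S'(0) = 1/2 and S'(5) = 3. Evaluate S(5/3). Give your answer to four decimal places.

Put M_i = S'' at the i-th knot. Here h = (1, 2, 2) and Δ = (2, -1/2, 3/2), so the interior equations h_(i-1)·M_(i-1) + 2(h_(i-1)+h_i)·M_i + h_i·M_(i+1) = 6(Δ_i − Δ_(i-1)) read
  1·M_0 + 6·M_1 + 2·M_2 = 6(Δ_1 - Δ_0) = -15
  2·M_1 + 8·M_2 + 2·M_3 = 6(Δ_2 - Δ_1) = 12
Clamped end conditions give two more equations: 2h_0·M_0 + h_0·M_1 = 6(Δ_0 - S'(0)) = 9 and h_2·M_2 + 2h_2·M_3 = 6(S'(5) - Δ_2) = 9.
Solving the tridiagonal system: M_0 = 154/23, M_1 = -101/23, M_2 = 107/46, M_3 = 25/23.
On [1, 3], S(x) = -3 + 38/23·(x - 1) - 101/46·(x - 1)² + 103/184·(x - 1)³.
With (x - 1) = 2/3: S(5/3) = -1682/621.

-2.7085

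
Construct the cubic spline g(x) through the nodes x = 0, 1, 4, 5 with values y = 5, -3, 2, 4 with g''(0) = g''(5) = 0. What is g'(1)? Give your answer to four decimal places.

Put M_i = g'' at the i-th knot. Here h = (1, 3, 1) and Δ = (-8, 5/3, 2), so the interior equations h_(i-1)·M_(i-1) + 2(h_(i-1)+h_i)·M_i + h_i·M_(i+1) = 6(Δ_i − Δ_(i-1)) read
  1·M_0 + 8·M_1 + 3·M_2 = 6(Δ_1 - Δ_0) = 58
  3·M_1 + 8·M_2 + 1·M_3 = 6(Δ_2 - Δ_1) = 2
Natural end conditions: M_0 = M_3 = 0.
Solving: M_0 = 0, M_1 = 458/55, M_2 = -158/55, M_3 = 0.
On [1, 4], g'(x) = b_1 + 2c_1·(x - 1) + 3d_1·(x - 1)² with b_1 = Δ_1 - h_1(2M_1 + M_2)/6 = -862/165, c_1 = M_1/2 = 229/55, d_1 = (M_2 - M_1)/(6h_1) = -28/45. So g'(1) = -862/165.

-5.2242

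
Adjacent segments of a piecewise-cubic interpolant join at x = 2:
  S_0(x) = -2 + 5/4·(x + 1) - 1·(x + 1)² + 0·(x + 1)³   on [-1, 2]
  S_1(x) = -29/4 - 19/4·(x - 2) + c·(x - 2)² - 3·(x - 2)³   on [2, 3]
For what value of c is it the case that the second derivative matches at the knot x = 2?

S_0''(x) = -2 + 0·(x + 1), so S_0''(2) = -2. On the right, S_1''(2) = 2c, so c = -1.

-1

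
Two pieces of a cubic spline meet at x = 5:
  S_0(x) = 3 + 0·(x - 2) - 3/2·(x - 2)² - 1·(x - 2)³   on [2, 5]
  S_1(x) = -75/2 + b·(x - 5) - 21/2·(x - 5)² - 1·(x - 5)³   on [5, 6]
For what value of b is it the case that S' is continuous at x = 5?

-36

S_0'(x) = 0 - 3·(x - 2) - 3·(x - 2)², so S_0'(5) = -36. On the right, S_1'(5) = b, so b = -36.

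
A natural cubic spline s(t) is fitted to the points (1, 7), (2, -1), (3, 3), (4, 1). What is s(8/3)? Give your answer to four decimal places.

1.4889

With M_i denoting the second derivative at x_i, h_i = 1, 1, 1, and Δ_i = (y_(i+1) − y_i)/h_i = -8, 4, -2:
  1·M_0 + 4·M_1 + 1·M_2 = 6(Δ_1 - Δ_0) = 72
  1·M_1 + 4·M_2 + 1·M_3 = 6(Δ_2 - Δ_1) = -36
Natural end conditions: M_0 = M_3 = 0.
Solving: M_0 = 0, M_1 = 108/5, M_2 = -72/5, M_3 = 0.
On [2, 3], s(t) = -1 - 4/5·(t - 2) + 54/5·(t - 2)² - 6·(t - 2)³.
With (t - 2) = 2/3: s(8/3) = 67/45.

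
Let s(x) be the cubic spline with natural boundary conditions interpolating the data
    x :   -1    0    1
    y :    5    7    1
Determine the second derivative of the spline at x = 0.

-12

Put M_i = s'' at the i-th knot. Here h = (1, 1) and Δ = (2, -6), so the interior equations h_(i-1)·M_(i-1) + 2(h_(i-1)+h_i)·M_i + h_i·M_(i+1) = 6(Δ_i − Δ_(i-1)) read
  1·M_0 + 4·M_1 + 1·M_2 = 6(Δ_1 - Δ_0) = -48
Natural end conditions: M_0 = M_2 = 0.
Hence M_0 = 0, M_1 = -12, M_2 = 0.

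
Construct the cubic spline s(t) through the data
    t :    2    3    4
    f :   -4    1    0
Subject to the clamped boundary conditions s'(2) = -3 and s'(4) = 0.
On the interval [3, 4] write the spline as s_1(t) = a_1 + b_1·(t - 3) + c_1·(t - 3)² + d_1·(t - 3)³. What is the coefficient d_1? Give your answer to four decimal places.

Write σ_i for s''(x_i). With h_i = 1, 1 and divided differences Δ_i = 5, -1, the continuity of s' gives the tridiagonal system
  1·σ_0 + 4·σ_1 + 1·σ_2 = 6(Δ_1 - Δ_0) = -36
Clamped end conditions give two more equations: 2h_0·σ_0 + h_0·σ_1 = 6(Δ_0 - s'(2)) = 48 and h_1·σ_1 + 2h_1·σ_2 = 6(s'(4) - Δ_1) = 6.
Forward elimination and back-substitution give σ_0 = 69/2, σ_1 = -21, σ_2 = 27/2.
On [3, 4], with s_1(t) = a_1 + b_1·(t - 3) + c_1·(t - 3)² + d_1·(t - 3)³: c_1 = σ_1/2 = -21/2, d_1 = (σ_2 - σ_1)/(6h_1) = 23/4, b_1 = Δ_1 - h_1(2σ_1 + σ_2)/6 = 15/4.

5.7500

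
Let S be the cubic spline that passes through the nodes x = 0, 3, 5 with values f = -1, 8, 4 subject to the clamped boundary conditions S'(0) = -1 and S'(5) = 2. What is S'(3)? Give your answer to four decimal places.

-0.4000

Let m_i = S''(x_i). Step sizes h_i = 3, 2; slopes of the chords Δ_i = (y_(i+1) - y_i)/h_i = 3, -2.
  3·m_0 + 10·m_1 + 2·m_2 = 6(Δ_1 - Δ_0) = -30
Clamped end conditions give two more equations: 2h_0·m_0 + h_0·m_1 = 6(Δ_0 - S'(0)) = 24 and h_1·m_1 + 2h_1·m_2 = 6(S'(5) - Δ_1) = 24.
Forward elimination and back-substitution give m_0 = 38/5, m_1 = -36/5, m_2 = 48/5.
On [3, 5], S'(x) = b_1 + 2c_1·(x - 3) + 3d_1·(x - 3)² with b_1 = Δ_1 - h_1(2m_1 + m_2)/6 = -2/5, c_1 = m_1/2 = -18/5, d_1 = (m_2 - m_1)/(6h_1) = 7/5. So S'(3) = -2/5.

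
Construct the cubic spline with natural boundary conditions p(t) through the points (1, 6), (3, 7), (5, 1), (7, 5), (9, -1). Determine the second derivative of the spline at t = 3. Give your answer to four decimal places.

-4.1518

Write σ_i for p''(x_i). With h_i = 2, 2, 2, 2 and divided differences Δ_i = 1/2, -3, 2, -3, the continuity of p' gives the tridiagonal system
  2·σ_0 + 8·σ_1 + 2·σ_2 = 6(Δ_1 - Δ_0) = -21
  2·σ_1 + 8·σ_2 + 2·σ_3 = 6(Δ_2 - Δ_1) = 30
  2·σ_2 + 8·σ_3 + 2·σ_4 = 6(Δ_3 - Δ_2) = -30
Natural end conditions: σ_0 = σ_4 = 0.
Solving the tridiagonal system: σ_0 = 0, σ_1 = -465/112, σ_2 = 171/28, σ_3 = -591/112, σ_4 = 0.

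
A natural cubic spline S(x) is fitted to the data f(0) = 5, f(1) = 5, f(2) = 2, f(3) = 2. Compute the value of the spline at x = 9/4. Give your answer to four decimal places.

Write m_i for S''(x_i). With h_i = 1, 1, 1 and divided differences Δ_i = 0, -3, 0, the continuity of S' gives the tridiagonal system
  1·m_0 + 4·m_1 + 1·m_2 = 6(Δ_1 - Δ_0) = -18
  1·m_1 + 4·m_2 + 1·m_3 = 6(Δ_2 - Δ_1) = 18
Natural end conditions: m_0 = m_3 = 0.
Solving: m_0 = 0, m_1 = -6, m_2 = 6, m_3 = 0.
On [2, 3], S(x) = 2 - 2·(x - 2) + 3·(x - 2)² - 1·(x - 2)³.
With (x - 2) = 1/4: S(9/4) = 107/64.

1.6719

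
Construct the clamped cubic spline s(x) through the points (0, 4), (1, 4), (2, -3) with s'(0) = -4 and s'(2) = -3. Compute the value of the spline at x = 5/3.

-1

Write m_i for s''(x_i). With h_i = 1, 1 and divided differences Δ_i = 0, -7, the continuity of s' gives the tridiagonal system
  1·m_0 + 4·m_1 + 1·m_2 = 6(Δ_1 - Δ_0) = -42
Clamped end conditions give two more equations: 2h_0·m_0 + h_0·m_1 = 6(Δ_0 - s'(0)) = 24 and h_1·m_1 + 2h_1·m_2 = 6(s'(2) - Δ_1) = 24.
Forward elimination and back-substitution give m_0 = 23, m_1 = -22, m_2 = 23.
On [1, 2], s(x) = 4 - 7/2·(x - 1) - 11·(x - 1)² + 15/2·(x - 1)³.
With (x - 1) = 2/3: s(5/3) = -1.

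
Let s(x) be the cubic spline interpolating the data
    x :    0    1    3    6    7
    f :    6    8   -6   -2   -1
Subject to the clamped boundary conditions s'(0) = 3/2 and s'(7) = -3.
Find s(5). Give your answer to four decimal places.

-5.8959

Put σ_i = s'' at the i-th knot. Here h = (1, 2, 3, 1) and Δ = (2, -7, 4/3, 1), so the interior equations h_(i-1)·σ_(i-1) + 2(h_(i-1)+h_i)·σ_i + h_i·σ_(i+1) = 6(Δ_i − Δ_(i-1)) read
  1·σ_0 + 6·σ_1 + 2·σ_2 = 6(Δ_1 - Δ_0) = -54
  2·σ_1 + 10·σ_2 + 3·σ_3 = 6(Δ_2 - Δ_1) = 50
  3·σ_2 + 8·σ_3 + 1·σ_4 = 6(Δ_3 - Δ_2) = -2
Clamped end conditions give two more equations: 2h_0·σ_0 + h_0·σ_1 = 6(Δ_0 - s'(0)) = 3 and h_3·σ_3 + 2h_3·σ_4 = 6(s'(7) - Δ_3) = -24.
Solving the tridiagonal system: σ_0 = 892/111, σ_1 = -1451/111, σ_2 = 910/111, σ_3 = -72/37, σ_4 = -408/37.
On [3, 6], s(x) = -6 - 218/37·(x - 3) + 455/111·(x - 3)² - 563/999·(x - 3)³.
With (x - 3) = 2: s(5) = -5890/999.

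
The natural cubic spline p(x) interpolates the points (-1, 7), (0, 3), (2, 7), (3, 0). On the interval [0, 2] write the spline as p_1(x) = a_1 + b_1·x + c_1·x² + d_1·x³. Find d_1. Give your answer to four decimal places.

-1.8750

With m_i denoting the second derivative at x_i, h_i = 1, 2, 1, and Δ_i = (y_(i+1) − y_i)/h_i = -4, 2, -7:
  1·m_0 + 6·m_1 + 2·m_2 = 6(Δ_1 - Δ_0) = 36
  2·m_1 + 6·m_2 + 1·m_3 = 6(Δ_2 - Δ_1) = -54
Natural end conditions: m_0 = m_3 = 0.
Hence m_0 = 0, m_1 = 81/8, m_2 = -99/8, m_3 = 0.
On [0, 2], with p_1(x) = a_1 + b_1·x + c_1·x² + d_1·x³: c_1 = m_1/2 = 81/16, d_1 = (m_2 - m_1)/(6h_1) = -15/8, b_1 = Δ_1 - h_1(2m_1 + m_2)/6 = -5/8.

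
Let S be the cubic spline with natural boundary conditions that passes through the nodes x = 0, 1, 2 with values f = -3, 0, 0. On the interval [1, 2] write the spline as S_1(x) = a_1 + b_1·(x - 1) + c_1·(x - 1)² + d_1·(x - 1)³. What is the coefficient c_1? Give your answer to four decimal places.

-2.2500

With M_i denoting the second derivative at x_i, h_i = 1, 1, and Δ_i = (y_(i+1) − y_i)/h_i = 3, 0:
  1·M_0 + 4·M_1 + 1·M_2 = 6(Δ_1 - Δ_0) = -18
Natural end conditions: M_0 = M_2 = 0.
Solving the tridiagonal system: M_0 = 0, M_1 = -9/2, M_2 = 0.
On [1, 2], with S_1(x) = a_1 + b_1·(x - 1) + c_1·(x - 1)² + d_1·(x - 1)³: c_1 = M_1/2 = -9/4, d_1 = (M_2 - M_1)/(6h_1) = 3/4, b_1 = Δ_1 - h_1(2M_1 + M_2)/6 = 3/2.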